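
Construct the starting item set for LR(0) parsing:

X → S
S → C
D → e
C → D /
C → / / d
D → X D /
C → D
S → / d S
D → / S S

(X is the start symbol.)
{ [C → . / / d], [C → . D /], [C → . D], [D → . / S S], [D → . X D /], [D → . e], [S → . / d S], [S → . C], [X → . S], [X' → . X] }

First, augment the grammar with X' → X
I₀ = CLOSURE({ [X' → . X] }):
  [X' → . X] has the dot before X: add [X → . S]
  [X → . S] has the dot before S: add [S → . C], [S → . / d S]
  [S → . C] has the dot before C: add [C → . D /], [C → . / / d], [C → . D]
  [C → . D /] has the dot before D: add [D → . e], [D → . X D /], [D → . / S S]
No further items can be added.

I₀ = { [C → . / / d], [C → . D /], [C → . D], [D → . / S S], [D → . X D /], [D → . e], [S → . / d S], [S → . C], [X → . S], [X' → . X] }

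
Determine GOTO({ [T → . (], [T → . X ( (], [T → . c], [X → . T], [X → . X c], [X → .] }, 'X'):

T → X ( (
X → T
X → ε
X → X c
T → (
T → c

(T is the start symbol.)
{ [T → X . ( (], [X → X . c] }

GOTO(I, 'X') = CLOSURE({ [A → αX.β] : [A → α.Xβ] ∈ I, X = 'X' })

Items with dot before 'X', with the dot advanced:
  [T → . X ( (] → [T → X . ( (]
  [X → . X c] → [X → X . c]
Closure adds nothing (no advanced item has the dot before a non-terminal).

GOTO = { [T → X . ( (], [X → X . c] }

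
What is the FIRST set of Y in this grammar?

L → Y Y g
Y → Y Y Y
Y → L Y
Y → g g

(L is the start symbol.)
{ 'g' }

FIRST sets of the other non-terminals involved (by the same procedure, iterated to a fixed point):
  FIRST(L) = { 'g' }

From Y → Y Y Y:
  - Y is the symbol being defined: contributes nothing new
    Y is not nullable, so stop
From Y → L Y:
  - L is a non-terminal: add FIRST(L) \ {ε} = { 'g' }
    L is not nullable, so stop
From Y → g g:
  - g is a terminal: add 'g' and stop

Collecting: FIRST(Y) = { 'g' }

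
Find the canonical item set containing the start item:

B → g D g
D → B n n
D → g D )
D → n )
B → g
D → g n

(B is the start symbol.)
{ [B → . g D g], [B → . g], [B' → . B] }

First, augment the grammar with B' → B
I₀ = CLOSURE({ [B' → . B] }):
  [B' → . B] has the dot before B: add [B → . g D g], [B → . g]
No further items can be added.

I₀ = { [B → . g D g], [B → . g], [B' → . B] }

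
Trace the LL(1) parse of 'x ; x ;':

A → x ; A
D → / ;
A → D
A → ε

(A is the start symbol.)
Stack is shown with the top on the left.

Stack    Input      Action
--------------------------
A $      x ; x ; $  output A → x ; A
x ; A $  x ; x ; $  match 'x'
; A $    ; x ; $    match ';'
A $      x ; $      output A → x ; A
x ; A $  x ; $      match 'x'
; A $    ; $        match ';'
A $      $          output A → ε
$        $          accept

The string is accepted.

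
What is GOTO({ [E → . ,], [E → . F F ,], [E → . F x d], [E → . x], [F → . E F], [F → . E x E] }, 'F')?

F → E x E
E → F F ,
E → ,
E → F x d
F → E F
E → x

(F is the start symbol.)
{ [E → . ,], [E → . F F ,], [E → . F x d], [E → . x], [E → F . F ,], [E → F . x d], [F → . E F], [F → . E x E] }

GOTO(I, 'F') = CLOSURE({ [A → αX.β] : [A → α.Xβ] ∈ I, X = 'F' })

Items with dot before 'F', with the dot advanced:
  [E → . F F ,] → [E → F . F ,]
  [E → . F x d] → [E → F . x d]
Closure of the advanced items:
  [E → F . F ,] has the dot before F: add [F → . E x E], [F → . E F]
  [F → . E x E] has the dot before E: add [E → . F F ,], [E → . ,], [E → . F x d], [E → . x]

GOTO = { [E → . ,], [E → . F F ,], [E → . F x d], [E → . x], [E → F . F ,], [E → F . x d], [F → . E F], [F → . E x E] }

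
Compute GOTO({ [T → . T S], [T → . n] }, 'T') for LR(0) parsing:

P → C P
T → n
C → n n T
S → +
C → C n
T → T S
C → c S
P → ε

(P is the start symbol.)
{ [S → . +], [T → T . S] }

GOTO(I, 'T') = CLOSURE({ [A → αX.β] : [A → α.Xβ] ∈ I, X = 'T' })

Items with dot before 'T', with the dot advanced:
  [T → . T S] → [T → T . S]
Closure of the advanced items:
  [T → T . S] has the dot before S: add [S → . +]

GOTO = { [S → . +], [T → T . S] }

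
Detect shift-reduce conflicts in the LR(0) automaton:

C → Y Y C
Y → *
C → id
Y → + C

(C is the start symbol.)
No shift-reduce conflicts

A shift-reduce conflict occurs when an LR(0) state has both:
  - a complete (reduce) item [A → α .] (dot at the end), and
  - a shift item [B → β . c γ] (dot before a terminal).

Augment with C' → C and build the canonical LR(0) collection (I0 = CLOSURE({[C' → . C]}), then GOTO on every symbol after a dot until no new states appear). It has 9 states:
  I0: { [C → . Y Y C], [C → . id], [C' → . C], [Y → . *], [Y → . + C] }  — shift
  I1: { [Y → * .] }  — reduce
  I2: { [C → . Y Y C], [C → . id], [Y → + . C], [Y → . *], [Y → . + C] }  — shift
  I3: { [C' → C .] }  — accept
  I4: { [C → Y . Y C], [Y → . *], [Y → . + C] }  — shift
  I5: { [C → id .] }  — reduce
  I6: { [C → . Y Y C], [C → . id], [C → Y Y . C], [Y → . *], [Y → . + C] }  — shift
  I7: { [C → Y Y C .] }  — reduce
  I8: { [Y → + C .] }  — reduce

No state contains both a complete item and a shift item.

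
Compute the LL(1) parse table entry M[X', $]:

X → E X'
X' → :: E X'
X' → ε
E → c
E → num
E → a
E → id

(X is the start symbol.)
To find M[X', $], we find productions for X' where $ is in the predict set (PREDICT(N → α) = (FIRST(α) \ {ε}) ∪ (FOLLOW(N) if α ⇒* ε)).

Relevant sets:
  FOLLOW(X') = { $ }

X' → :: E X': PREDICT = { '::' }
X' → ε: PREDICT = { $ }
  $ is in predict set, so this production goes in M[X', $]

M[X', $] = X' → ε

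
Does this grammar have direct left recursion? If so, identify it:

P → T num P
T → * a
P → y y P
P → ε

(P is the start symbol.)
Direct left recursion occurs when N → N α for some non-terminal N (the right-hand side begins with the left-hand side itself).

P → T num P: starts with T
T → * a: starts with '*'
P → y y P: starts with y
P → ε: starts with ε

No direct left recursion found.

Answer: No direct left recursion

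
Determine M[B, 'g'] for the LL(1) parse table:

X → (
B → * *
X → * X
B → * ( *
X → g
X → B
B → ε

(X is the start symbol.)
Empty (error entry)

To find M[B, 'g'], we find productions for B where 'g' is in the predict set (PREDICT(N → α) = (FIRST(α) \ {ε}) ∪ (FOLLOW(N) if α ⇒* ε)).

Relevant sets:
  FOLLOW(B) = { $ }

B → * *: PREDICT = { '*' }
B → * ( *: PREDICT = { '*' }
B → ε: PREDICT = { $ }

M[B, 'g'] is empty (no production applies)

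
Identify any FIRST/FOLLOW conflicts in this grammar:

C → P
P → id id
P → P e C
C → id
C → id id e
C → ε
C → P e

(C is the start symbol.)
Nullable non-terminals: C.
FIRST sets used below: FIRST(P) = { 'id' }

C: nullable alternative(s) C → ε; FOLLOW(C) = { $, 'e' }
  C → P: FIRST \ {ε} = { 'id' } — disjoint from FOLLOW(C)
  C → id: FIRST \ {ε} = { 'id' } — disjoint from FOLLOW(C)
  C → id id e: FIRST \ {ε} = { 'id' } — disjoint from FOLLOW(C)
  C → ε: FIRST \ {ε} = { } — this is the only nullable alternative, skip
  C → P e: FIRST \ {ε} = { 'id' } — disjoint from FOLLOW(C)

P has no nullable alternative, so no FIRST/FOLLOW check is needed there.

No FIRST/FOLLOW conflicts found.

Answer: No FIRST/FOLLOW conflicts.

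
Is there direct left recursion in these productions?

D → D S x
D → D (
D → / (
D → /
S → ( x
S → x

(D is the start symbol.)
Yes, D is left-recursive

D → D S x: LEFT RECURSIVE (starts with D)
D → D (: LEFT RECURSIVE (starts with D)
D → / (: starts with '/'
D → /: starts with '/'
S → ( x: starts with '('
S → x: starts with x

The grammar has direct left recursion on: D.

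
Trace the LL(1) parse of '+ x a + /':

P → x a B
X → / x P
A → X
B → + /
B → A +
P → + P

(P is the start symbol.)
LL(1) parsing maintains a stack (initially the start symbol over $) and the input. At each step: if the stack top is a terminal, match it against the current input token; if it is a non-terminal N, replace it with the RHS of M[N, lookahead] (the unique production whose predict set contains the lookahead).

Stack is shown with the top on the left.

Stack    Input        Action
----------------------------
P $      + x a + / $  output P → + P
+ P $    + x a + / $  match '+'
P $      x a + / $    output P → x a B
x a B $  x a + / $    match 'x'
a B $    a + / $      match 'a'
B $      + / $        output B → + /
+ / $    + / $        match '+'
/ $      / $          match '/'
$        $            accept

The string is accepted.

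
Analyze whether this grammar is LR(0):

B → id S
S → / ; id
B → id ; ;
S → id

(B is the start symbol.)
Augment with B' → B and build the canonical LR(0) collection (I0 = CLOSURE({[B' → . B]}), then GOTO on every symbol after a dot until no new states appear). It has 10 states:
  I0: { [B → . id ; ;], [B → . id S], [B' → . B] }  — shift
  I1: { [B' → B .] }  — accept
  I2: { [B → id . ; ;], [B → id . S], [S → . / ; id], [S → . id] }  — shift
  I3: { [S → / . ; id] }  — shift
  I4: { [B → id ; . ;] }  — shift
  I5: { [B → id S .] }  — reduce
  I6: { [S → id .] }  — reduce
  I7: { [B → id ; ; .] }  — reduce
  I8: { [S → / ; . id] }  — shift
  I9: { [S → / ; id .] }  — reduce

Every state is either a pure shift/goto state or contains exactly one complete item and nothing to shift — no conflicts. The grammar is LR(0).

Answer: Yes, the grammar is LR(0)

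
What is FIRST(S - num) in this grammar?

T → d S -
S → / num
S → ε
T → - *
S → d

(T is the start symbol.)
FIRST sets of the non-terminals involved (from the grammar, by fixed-point iteration):
  FIRST(S) = { '/', 'd', ε }

To compute FIRST(S - num), process the symbols left to right:
Symbol S is a non-terminal. Add FIRST(S) \ {ε} = { '/', 'd' }
S is nullable (ε ∈ FIRST(S)), continue to the next symbol.
Symbol - is a terminal. Add '-' and stop.
FIRST(S - num) = { '-', '/', 'd' }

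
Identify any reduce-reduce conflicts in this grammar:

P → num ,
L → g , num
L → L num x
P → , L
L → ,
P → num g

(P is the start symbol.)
No reduce-reduce conflicts

Augment with P' → P and build the canonical LR(0) collection (I0 = CLOSURE({[P' → . P]}), then GOTO on every symbol after a dot until no new states appear). It has 13 states:
  I0: { [P → . , L], [P → . num ,], [P → . num g], [P' → . P] }  — shift
  I1: { [L → . ,], [L → . L num x], [L → . g , num], [P → , . L] }  — shift
  I2: { [P' → P .] }  — accept
  I3: { [P → num . ,], [P → num . g] }  — shift
  I4: { [P → num , .] }  — reduce
  I5: { [P → num g .] }  — reduce
  I6: { [L → , .] }  — reduce
  I7: { [L → L . num x], [P → , L .] }  — shift, reduce
  I8: { [L → g . , num] }  — shift
  I9: { [L → g , . num] }  — shift
  I10: { [L → g , num .] }  — reduce
  I11: { [L → L num . x] }  — shift
  I12: { [L → L num x .] }  — reduce

No state contains more than one complete item.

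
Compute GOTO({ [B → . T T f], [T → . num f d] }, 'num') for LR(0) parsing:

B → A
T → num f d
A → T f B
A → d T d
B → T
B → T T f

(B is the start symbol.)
{ [T → num . f d] }

GOTO(I, 'num') = CLOSURE({ [A → αX.β] : [A → α.Xβ] ∈ I, X = 'num' })

Items with dot before 'num', with the dot advanced:
  [T → . num f d] → [T → num . f d]
Closure adds nothing (no advanced item has the dot before a non-terminal).

GOTO = { [T → num . f d] }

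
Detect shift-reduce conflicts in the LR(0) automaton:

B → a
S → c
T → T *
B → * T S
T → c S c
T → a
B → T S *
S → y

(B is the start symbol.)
No shift-reduce conflicts

A shift-reduce conflict occurs when an LR(0) state has both:
  - a complete (reduce) item [A → α .] (dot at the end), and
  - a shift item [B → β . c γ] (dot before a terminal).

Augment with B' → B and build the canonical LR(0) collection (I0 = CLOSURE({[B' → . B]}), then GOTO on every symbol after a dot until no new states appear). It has 16 states:
  I0: { [B → . * T S], [B → . T S *], [B → . a], [B' → . B], [T → . T *], [T → . a], [T → . c S c] }  — shift
  I1: { [B → * . T S], [T → . T *], [T → . a], [T → . c S c] }  — shift
  I2: { [B' → B .] }  — accept
  I3: { [B → T . S *], [S → . c], [S → . y], [T → T . *] }  — shift
  I4: { [B → a .], [T → a .] }  — 2 reduces
  I5: { [S → . c], [S → . y], [T → c . S c] }  — shift
  I6: { [T → c S . c] }  — shift
  I7: { [S → c .] }  — reduce
  I8: { [S → y .] }  — reduce
  I9: { [T → c S c .] }  — reduce
  I10: { [T → T * .] }  — reduce
  I11: { [B → T S . *] }  — shift
  I12: { [B → T S * .] }  — reduce
  I13: { [B → * T . S], [S → . c], [S → . y], [T → T . *] }  — shift
  I14: { [T → a .] }  — reduce
  I15: { [B → * T S .] }  — reduce

No state contains both a complete item and a shift item.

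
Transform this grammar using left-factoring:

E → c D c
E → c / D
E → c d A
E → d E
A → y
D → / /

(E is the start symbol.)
E → c E'
E' → D c
E' → / D
E' → d A
E → d E
A → y
D → / /

Left-factoring transforms A → αβ₁ | αβ₂ into A → αA' and A' → β₁ | β₂
(α is the longest common prefix among the alternatives). Repeat until
no nonterminal has two alternatives with a common prefix.

Round 1: E has alternatives sharing prefix 'c'. Introduce E': E → c E'
  Add: E' → D c
  Add: E' → / D
  Add: E' → d A

No remaining common prefixes — done.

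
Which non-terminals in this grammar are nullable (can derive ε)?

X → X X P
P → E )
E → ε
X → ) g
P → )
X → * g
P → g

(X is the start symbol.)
A non-terminal is nullable if it can derive ε (the empty string): either it has an ε-production, or it has a production whose right-hand side consists entirely of nullable non-terminals.

ε-productions: E → ε
So E is immediately nullable.
No further non-terminal can be added: every production for the remaining non-terminals contains a terminal or a non-nullable non-terminal.
Nullable = { 'E' }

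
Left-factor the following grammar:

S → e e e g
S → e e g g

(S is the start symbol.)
Left-factoring transforms A → αβ₁ | αβ₂ into A → αA' and A' → β₁ | β₂
(α is the longest common prefix among the alternatives). Repeat until
no nonterminal has two alternatives with a common prefix.

Round 1: S has alternatives sharing prefix 'e e'. Introduce S': S → e e S'
  Add: S' → e g
  Add: S' → g g

No remaining common prefixes — done.

Resulting grammar:
S → e e S'
S' → e g
S' → g g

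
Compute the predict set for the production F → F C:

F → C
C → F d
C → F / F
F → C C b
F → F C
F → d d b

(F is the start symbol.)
{ 'd' }

PREDICT(F → F C) = (FIRST(RHS) \ {ε}) ∪ (FOLLOW(F) if ε ∈ FIRST(RHS), i.e. RHS ⇒* ε)
FIRST(F) = { 'd' }
FIRST(F C) = { 'd' }
ε ∉ FIRST(F C), so FOLLOW(F) is not added.
PREDICT(F → F C) = { 'd' }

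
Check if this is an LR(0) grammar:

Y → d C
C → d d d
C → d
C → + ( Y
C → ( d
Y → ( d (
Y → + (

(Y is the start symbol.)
No. Shift-reduce conflict between [C → d .] and [C → d . d d]

Augment with Y' → Y and build the canonical LR(0) collection (I0 = CLOSURE({[Y' → . Y]}), then GOTO on every symbol after a dot until no new states appear). It has 17 states:
  I0: { [Y → . ( d (], [Y → . + (], [Y → . d C], [Y' → . Y] }  — shift
  I1: { [Y → ( . d (] }  — shift
  I2: { [Y → + . (] }  — shift
  I3: { [Y' → Y .] }  — accept
  I4: { [C → . ( d], [C → . + ( Y], [C → . d d d], [C → . d], [Y → d . C] }  — shift
  I5: { [C → ( . d] }  — shift
  I6: { [C → + . ( Y] }  — shift
  I7: { [Y → d C .] }  — reduce
  I8: { [C → d . d d], [C → d .] }  — shift, reduce
  I9: { [C → d d . d] }  — shift
  I10: { [C → d d d .] }  — reduce
  I11: { [C → + ( . Y], [Y → . ( d (], [Y → . + (], [Y → . d C] }  — shift
  I12: { [C → + ( Y .] }  — reduce
  I13: { [C → ( d .] }  — reduce
  I14: { [Y → + ( .] }  — reduce
  I15: { [Y → ( d . (] }  — shift
  I16: { [Y → ( d ( .] }  — reduce

Conflict in state I8:
  Shift-reduce conflict between [C → d .] and [C → d . d d]
So the grammar is NOT LR(0).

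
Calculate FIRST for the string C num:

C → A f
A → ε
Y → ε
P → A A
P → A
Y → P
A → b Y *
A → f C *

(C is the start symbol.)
FIRST sets of the non-terminals involved (from the grammar, by fixed-point iteration):
  FIRST(C) = { 'b', 'f' }

To compute FIRST(C num), process the symbols left to right:
Symbol C is a non-terminal. Add FIRST(C) \ {ε} = { 'b', 'f' }
C is not nullable (ε ∉ FIRST(C)), so stop here.
FIRST(C num) = { 'b', 'f' }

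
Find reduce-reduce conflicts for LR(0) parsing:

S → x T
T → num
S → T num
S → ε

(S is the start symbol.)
A reduce-reduce conflict occurs when an LR(0) state has two complete items [A → α .] and [B → β .] — both call for a reduction, and with no lookahead the parser cannot choose between them.

Augment with S' → S and build the canonical LR(0) collection (I0 = CLOSURE({[S' → . S]}), then GOTO on every symbol after a dot until no new states appear). It has 7 states:
  I0: { [S → . T num], [S → . x T], [S → .], [S' → . S], [T → . num] }  — shift, reduce
  I1: { [S' → S .] }  — accept
  I2: { [S → T . num] }  — shift
  I3: { [T → num .] }  — reduce
  I4: { [S → x . T], [T → . num] }  — shift
  I5: { [S → x T .] }  — reduce
  I6: { [S → T num .] }  — reduce

No state contains more than one complete item.

Answer: No reduce-reduce conflicts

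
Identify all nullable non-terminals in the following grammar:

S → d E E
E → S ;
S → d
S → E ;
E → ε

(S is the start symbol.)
A non-terminal is nullable if it can derive ε (the empty string): either it has an ε-production, or it has a production whose right-hand side consists entirely of nullable non-terminals.

ε-productions: E → ε
So E is immediately nullable.
No further non-terminal can be added: every production for the remaining non-terminals contains a terminal or a non-nullable non-terminal.
Nullable = { 'E' }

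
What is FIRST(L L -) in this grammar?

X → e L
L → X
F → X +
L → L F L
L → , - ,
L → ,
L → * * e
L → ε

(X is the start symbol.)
FIRST sets of the non-terminals involved (from the grammar, by fixed-point iteration):
  FIRST(L) = { '*', ',', 'e', ε }

To compute FIRST(L L -), process the symbols left to right:
Symbol L is a non-terminal. Add FIRST(L) \ {ε} = { '*', ',', 'e' }
L is nullable (ε ∈ FIRST(L)), continue to the next symbol.
Symbol L is a non-terminal. Add FIRST(L) \ {ε} = { '*', ',', 'e' }
L is nullable (ε ∈ FIRST(L)), continue to the next symbol.
Symbol - is a terminal. Add '-' and stop.
FIRST(L L -) = { '*', ',', '-', 'e' }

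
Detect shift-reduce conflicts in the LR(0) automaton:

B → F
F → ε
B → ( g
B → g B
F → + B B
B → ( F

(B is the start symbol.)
Yes — I0: [F → .] vs [B → . ( F]; I1: [F → .] vs [B → ( . g]; I2: [F → .] vs [B → . ( F]; I5: [F → .] vs [B → . ( F]; I7: [F → .] vs [B → . ( F]

A shift-reduce conflict occurs when an LR(0) state has both:
  - a complete (reduce) item [A → α .] (dot at the end), and
  - a shift item [B → β . c γ] (dot before a terminal).

Augment with B' → B and build the canonical LR(0) collection (I0 = CLOSURE({[B' → . B]}), then GOTO on every symbol after a dot until no new states appear). It has 11 states:
  I0: { [B → . ( F], [B → . ( g], [B → . F], [B → . g B], [B' → . B], [F → . + B B], [F → .] }  — shift, reduce
  I1: { [B → ( . F], [B → ( . g], [F → . + B B], [F → .] }  — shift, reduce
  I2: { [B → . ( F], [B → . ( g], [B → . F], [B → . g B], [F → + . B B], [F → . + B B], [F → .] }  — shift, reduce
  I3: { [B' → B .] }  — accept
  I4: { [B → F .] }  — reduce
  I5: { [B → . ( F], [B → . ( g], [B → . F], [B → . g B], [B → g . B], [F → . + B B], [F → .] }  — shift, reduce
  I6: { [B → g B .] }  — reduce
  I7: { [B → . ( F], [B → . ( g], [B → . F], [B → . g B], [F → + B . B], [F → . + B B], [F → .] }  — shift, reduce
  I8: { [F → + B B .] }  — reduce
  I9: { [B → ( F .] }  — reduce
  I10: { [B → ( g .] }  — reduce

I0 contains reduce item [F → .] and shift items [B → . ( F], [B → . ( g], [B → . g B], [F → . + B B] — shift-reduce conflict.
I1 contains reduce item [F → .] and shift items [B → ( . g], [F → . + B B] — shift-reduce conflict.
I2 contains reduce item [F → .] and shift items [B → . ( F], [B → . ( g], [B → . g B], [F → . + B B] — shift-reduce conflict.
I5 contains reduce item [F → .] and shift items [B → . ( F], [B → . ( g], [B → . g B], [F → . + B B] — shift-reduce conflict.
I7 contains reduce item [F → .] and shift items [B → . ( F], [B → . ( g], [B → . g B], [F → . + B B] — shift-reduce conflict.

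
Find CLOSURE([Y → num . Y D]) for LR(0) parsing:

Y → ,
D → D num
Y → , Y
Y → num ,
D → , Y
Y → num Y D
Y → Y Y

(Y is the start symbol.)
{ [Y → . , Y], [Y → . ,], [Y → . Y Y], [Y → . num ,], [Y → . num Y D], [Y → num . Y D] }

To compute CLOSURE, for each item [A → α.Bβ] where B is a non-terminal, add [B → .γ] for all productions B → γ; repeat for the newly added items until nothing changes.

Start with: [Y → num . Y D]
  [Y → num . Y D] has the dot before Y: add [Y → . ,], [Y → . , Y], [Y → . num ,], [Y → . num Y D], [Y → . Y Y]
No further items can be added.

CLOSURE = { [Y → . , Y], [Y → . ,], [Y → . Y Y], [Y → . num ,], [Y → . num Y D], [Y → num . Y D] }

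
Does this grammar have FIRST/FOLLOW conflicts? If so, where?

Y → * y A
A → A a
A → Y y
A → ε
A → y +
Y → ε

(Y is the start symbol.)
Yes. A → A a with FOLLOW(A) on { 'a', 'y' }; A → Y y with FOLLOW(A) on { 'y' }; A → y '+' with FOLLOW(A) on { 'y' }

Nullable non-terminals: A, Y.
FIRST sets used below: FIRST(A) = { '*', 'a', 'y', ε }, FIRST(Y) = { '*', ε }

A: nullable alternative(s) A → ε; FOLLOW(A) = { $, 'a', 'y' }
  A → A a: FIRST \ {ε} = { '*', 'a', 'y' } — overlaps FOLLOW(A) on { 'a', 'y' }: CONFLICT
  A → Y y: FIRST \ {ε} = { '*', 'y' } — overlaps FOLLOW(A) on { 'y' }: CONFLICT
  A → ε: FIRST \ {ε} = { } — this is the only nullable alternative, skip
  A → y +: FIRST \ {ε} = { 'y' } — overlaps FOLLOW(A) on { 'y' }: CONFLICT

Y: nullable alternative(s) Y → ε; FOLLOW(Y) = { $, 'y' }
  Y → * y A: FIRST \ {ε} = { '*' } — disjoint from FOLLOW(Y)
  Y → ε: FIRST \ {ε} = { } — this is the only nullable alternative, skip

So the grammar has 3 FIRST/FOLLOW conflicts (marked CONFLICT above).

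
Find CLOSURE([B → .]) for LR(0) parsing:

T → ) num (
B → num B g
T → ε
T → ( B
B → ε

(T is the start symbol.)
To compute CLOSURE, for each item [A → α.Bβ] where B is a non-terminal, add [B → .γ] for all productions B → γ; repeat for the newly added items until nothing changes.

Start with: [B → .]
The dot is at the end, so nothing is added.

CLOSURE = { [B → .] }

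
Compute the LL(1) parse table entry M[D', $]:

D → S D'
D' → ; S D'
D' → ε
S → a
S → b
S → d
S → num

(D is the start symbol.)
D' → ε

To find M[D', $], we find productions for D' where $ is in the predict set (PREDICT(N → α) = (FIRST(α) \ {ε}) ∪ (FOLLOW(N) if α ⇒* ε)).

Relevant sets:
  FOLLOW(D') = { $ }

D' → ; S D': PREDICT = { ';' }
D' → ε: PREDICT = { $ }
  $ is in predict set, so this production goes in M[D', $]

M[D', $] = D' → ε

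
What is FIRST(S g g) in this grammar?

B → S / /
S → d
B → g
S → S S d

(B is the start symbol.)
{ 'd' }

FIRST sets of the non-terminals involved (from the grammar, by fixed-point iteration):
  FIRST(S) = { 'd' }

To compute FIRST(S g g), process the symbols left to right:
Symbol S is a non-terminal. Add FIRST(S) \ {ε} = { 'd' }
S is not nullable (ε ∉ FIRST(S)), so stop here.
FIRST(S g g) = { 'd' }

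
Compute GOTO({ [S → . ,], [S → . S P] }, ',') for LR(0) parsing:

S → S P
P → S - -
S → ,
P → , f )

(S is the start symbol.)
{ [S → , .] }

GOTO(I, ',') = CLOSURE({ [A → αX.β] : [A → α.Xβ] ∈ I, X = ',' })

Items with dot before ',', with the dot advanced:
  [S → . ,] → [S → , .]
Closure adds nothing (no advanced item has the dot before a non-terminal).

GOTO = { [S → , .] }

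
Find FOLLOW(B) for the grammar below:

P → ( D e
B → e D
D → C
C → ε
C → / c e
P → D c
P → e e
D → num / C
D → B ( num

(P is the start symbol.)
{ '(' }

To compute FOLLOW(B), find every occurrence of B on a right-hand side N → α B β: add FIRST(β) \ {ε}, and if β is empty or nullable also add FOLLOW(N). Iterate to a fixed point.

In D → B ( num: B is followed by '(' num, add FIRST('(' num) \ {ε} = { '(' }

Taking the union: FOLLOW(B) = { '(' }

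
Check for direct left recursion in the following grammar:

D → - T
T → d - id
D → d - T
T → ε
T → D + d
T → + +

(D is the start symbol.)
No direct left recursion

Direct left recursion occurs when N → N α for some non-terminal N (the right-hand side begins with the left-hand side itself).

D → - T: starts with '-'
T → d - id: starts with d
D → d - T: starts with d
T → ε: starts with ε
T → D + d: starts with D
T → + +: starts with '+'

No direct left recursion found.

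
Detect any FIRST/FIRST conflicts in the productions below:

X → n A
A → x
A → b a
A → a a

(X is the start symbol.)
A FIRST/FIRST conflict occurs when two productions N → α and N → β for the same non-terminal have FIRST(α) ∩ FIRST(β) ≠ ∅ (with ε ∈ FIRST of a nullable right-hand side, so two nullable alternatives also conflict).

Productions for A:
  A → x: FIRST = { 'x' }
  A → b a: FIRST = { 'b' }
  A → a a: FIRST = { 'a' }
X has only one production, so no FIRST/FIRST conflict is possible there.

All alternatives of each non-terminal have pairwise disjoint FIRST sets.

Answer: No FIRST/FIRST conflicts.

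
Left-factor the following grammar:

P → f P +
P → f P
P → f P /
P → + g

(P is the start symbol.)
Left-factoring transforms A → αβ₁ | αβ₂ into A → αA' and A' → β₁ | β₂
(α is the longest common prefix among the alternatives). Repeat until
no nonterminal has two alternatives with a common prefix.

Round 1: P has alternatives sharing prefix 'f P'. Introduce P': P → f P P'
  Add: P' → +
  Add: P' → ε
  Add: P' → /

No remaining common prefixes — done.

Resulting grammar:
P → f P P'
P' → +
P' → ε
P' → /
P → + g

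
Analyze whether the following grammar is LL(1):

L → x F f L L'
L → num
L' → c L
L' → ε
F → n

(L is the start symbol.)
A grammar is LL(1) if for each non-terminal N with multiple productions, the predict sets of those productions are pairwise disjoint, where PREDICT(N → α) = (FIRST(α) \ {ε}) ∪ (FOLLOW(N) if α ⇒* ε).

Relevant sets:
  FOLLOW(L') = { $, 'c' }

For L:
  PREDICT(L → x F f L L') = { 'x' }
  PREDICT(L → num) = { 'num' }
For L':
  PREDICT(L' → c L) = { 'c' }
  PREDICT(L' → ε) = { $, 'c' }
F has a single production, so nothing to check there.

Conflict found: Predict set conflict for L': { 'c' }
The grammar is NOT LL(1).

Answer: No. Predict set conflict for L': { 'c' }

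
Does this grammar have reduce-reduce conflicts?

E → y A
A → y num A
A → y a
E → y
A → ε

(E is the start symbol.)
Augment with E' → E and build the canonical LR(0) collection (I0 = CLOSURE({[E' → . E]}), then GOTO on every symbol after a dot until no new states appear). It has 8 states:
  I0: { [E → . y A], [E → . y], [E' → . E] }  — shift
  I1: { [E' → E .] }  — accept
  I2: { [A → . y a], [A → . y num A], [A → .], [E → y . A], [E → y .] }  — shift, 2 reduces
  I3: { [E → y A .] }  — reduce
  I4: { [A → y . a], [A → y . num A] }  — shift
  I5: { [A → y a .] }  — reduce
  I6: { [A → . y a], [A → . y num A], [A → .], [A → y num . A] }  — shift, reduce
  I7: { [A → y num A .] }  — reduce

I2 contains complete items [A → .], [E → y .] — reduce-reduce conflict.

Answer: Yes — I2: [A → .] vs [E → y .]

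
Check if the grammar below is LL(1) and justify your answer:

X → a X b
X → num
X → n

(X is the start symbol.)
For X:
  PREDICT(X → a X b) = { 'a' }
  PREDICT(X → num) = { 'num' }
  PREDICT(X → n) = { 'n' }

All predict sets are disjoint. The grammar IS LL(1).

Answer: Yes, the grammar is LL(1).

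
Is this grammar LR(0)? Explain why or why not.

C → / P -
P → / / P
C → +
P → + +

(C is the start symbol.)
Yes, the grammar is LR(0)

A grammar is LR(0) if no state in the canonical LR(0) collection has:
  - both a shift item (dot before a terminal) and a complete item (shift-reduce conflict), or
  - two or more complete items (reduce-reduce conflict; the accept item [C' → C .] counts as a complete item here).

Augment with C' → C and build the canonical LR(0) collection (I0 = CLOSURE({[C' → . C]}), then GOTO on every symbol after a dot until no new states appear). It has 11 states:
  I0: { [C → . +], [C → . / P -], [C' → . C] }  — shift
  I1: { [C → + .] }  — reduce
  I2: { [C → / . P -], [P → . + +], [P → . / / P] }  — shift
  I3: { [C' → C .] }  — accept
  I4: { [P → + . +] }  — shift
  I5: { [P → / . / P] }  — shift
  I6: { [C → / P . -] }  — shift
  I7: { [C → / P - .] }  — reduce
  I8: { [P → . + +], [P → . / / P], [P → / / . P] }  — shift
  I9: { [P → / / P .] }  — reduce
  I10: { [P → + + .] }  — reduce

Every state is either a pure shift/goto state or contains exactly one complete item and nothing to shift — no conflicts. The grammar is LR(0).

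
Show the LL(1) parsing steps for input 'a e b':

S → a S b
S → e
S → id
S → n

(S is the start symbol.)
Stack is shown with the top on the left.

Stack    Input    Action
------------------------
S $      a e b $  output S → a S b
a S b $  a e b $  match 'a'
S b $    e b $    output S → e
e b $    e b $    match 'e'
b $      b $      match 'b'
$        $        accept

The string is accepted.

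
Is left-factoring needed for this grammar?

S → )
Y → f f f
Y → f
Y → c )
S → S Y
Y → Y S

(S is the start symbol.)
Yes, Y has productions with common prefix 'f'

Left-factoring is needed when two productions for the same non-terminal
share a common prefix on the right-hand side.

Productions for S:
  S → )
  S → S Y
Productions for Y:
  Y → f f f
  Y → f
  Y → c )
  Y → Y S

Found common prefix 'f' in productions for Y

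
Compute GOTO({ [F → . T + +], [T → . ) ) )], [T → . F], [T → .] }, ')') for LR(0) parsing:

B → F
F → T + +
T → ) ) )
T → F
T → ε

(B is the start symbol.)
GOTO(I, ')') = CLOSURE({ [A → αX.β] : [A → α.Xβ] ∈ I, X = ')' })

Items with dot before ')', with the dot advanced:
  [T → . ) ) )] → [T → ) . ) )]
Closure adds nothing (no advanced item has the dot before a non-terminal).

GOTO = { [T → ) . ) )] }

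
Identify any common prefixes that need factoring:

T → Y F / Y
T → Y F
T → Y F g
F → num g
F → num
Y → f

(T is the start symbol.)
Left-factoring is needed when two productions for the same non-terminal
share a common prefix on the right-hand side.

Productions for T:
  T → Y F / Y
  T → Y F
  T → Y F g
Productions for F:
  F → num g
  F → num

Found common prefix 'Y F' in productions for T
Found common prefix 'num' in productions for F

Answer: Yes, T has productions with common prefix 'Y F'; F has productions with common prefix 'num'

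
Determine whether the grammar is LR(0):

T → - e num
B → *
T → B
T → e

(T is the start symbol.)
A grammar is LR(0) if no state in the canonical LR(0) collection has:
  - both a shift item (dot before a terminal) and a complete item (shift-reduce conflict), or
  - two or more complete items (reduce-reduce conflict; the accept item [T' → T .] counts as a complete item here).

Augment with T' → T and build the canonical LR(0) collection (I0 = CLOSURE({[T' → . T]}), then GOTO on every symbol after a dot until no new states appear). It has 8 states:
  I0: { [B → . *], [T → . - e num], [T → . B], [T → . e], [T' → . T] }  — shift
  I1: { [B → * .] }  — reduce
  I2: { [T → - . e num] }  — shift
  I3: { [T → B .] }  — reduce
  I4: { [T' → T .] }  — accept
  I5: { [T → e .] }  — reduce
  I6: { [T → - e . num] }  — shift
  I7: { [T → - e num .] }  — reduce

Every state is either a pure shift/goto state or contains exactly one complete item and nothing to shift — no conflicts. The grammar is LR(0).

Answer: Yes, the grammar is LR(0)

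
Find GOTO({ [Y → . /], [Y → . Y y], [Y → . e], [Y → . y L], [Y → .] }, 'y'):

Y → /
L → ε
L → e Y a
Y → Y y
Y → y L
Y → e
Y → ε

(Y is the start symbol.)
{ [L → . e Y a], [L → .], [Y → y . L] }

GOTO(I, 'y') = CLOSURE({ [A → αX.β] : [A → α.Xβ] ∈ I, X = 'y' })

Items with dot before 'y', with the dot advanced:
  [Y → . y L] → [Y → y . L]
Closure of the advanced items:
  [Y → y . L] has the dot before L: add [L → .], [L → . e Y a]

GOTO = { [L → . e Y a], [L → .], [Y → y . L] }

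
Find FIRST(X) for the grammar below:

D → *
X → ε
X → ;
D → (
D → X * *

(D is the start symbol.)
From X → ε:
  - ε-production, so ε ∈ FIRST(X)
From X → ;:
  - ';' is a terminal: add ';' and stop

Collecting: FIRST(X) = { ';', ε }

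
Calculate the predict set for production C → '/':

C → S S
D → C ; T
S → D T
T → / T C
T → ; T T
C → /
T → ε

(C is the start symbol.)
PREDICT(C → '/') = (FIRST(RHS) \ {ε}) ∪ (FOLLOW(C) if ε ∈ FIRST(RHS), i.e. RHS ⇒* ε)
FIRST('/') = { '/' }
ε ∉ FIRST('/'), so FOLLOW(C) is not added.
PREDICT(C → '/') = { '/' }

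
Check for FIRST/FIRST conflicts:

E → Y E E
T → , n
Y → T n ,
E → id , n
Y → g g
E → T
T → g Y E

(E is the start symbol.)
Yes. E → Y E E / E → T on { ',', 'g' }; Y → T n ',' / Y → g g on { 'g' }

A FIRST/FIRST conflict occurs when two productions N → α and N → β for the same non-terminal have FIRST(α) ∩ FIRST(β) ≠ ∅ (with ε ∈ FIRST of a nullable right-hand side, so two nullable alternatives also conflict).

FIRST sets of the non-terminals at (or reachable through a nullable prefix from) the front of some alternative:
  FIRST(Y) = { ',', 'g' }
  FIRST(T) = { ',', 'g' }

Productions for E:
  E → Y E E: FIRST = { ',', 'g' }
  E → id , n: FIRST = { 'id' }
  E → T: FIRST = { ',', 'g' }
Productions for T:
  T → , n: FIRST = { ',' }
  T → g Y E: FIRST = { 'g' }
Productions for Y:
  Y → T n ,: FIRST = { ',', 'g' }
  Y → g g: FIRST = { 'g' }

Conflict for E: E → Y E E and E → T
  Overlap: { ',', 'g' }
Conflict for Y: Y → T n , and Y → g g
  Overlap: { 'g' }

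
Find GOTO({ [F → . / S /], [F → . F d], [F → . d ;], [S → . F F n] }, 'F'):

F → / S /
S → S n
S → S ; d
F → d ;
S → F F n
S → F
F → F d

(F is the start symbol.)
{ [F → . / S /], [F → . F d], [F → . d ;], [F → F . d], [S → F . F n] }

GOTO(I, 'F') = CLOSURE({ [A → αX.β] : [A → α.Xβ] ∈ I, X = 'F' })

Items with dot before 'F', with the dot advanced:
  [F → . F d] → [F → F . d]
  [S → . F F n] → [S → F . F n]
Closure of the advanced items:
  [S → F . F n] has the dot before F: add [F → . / S /], [F → . d ;], [F → . F d]

GOTO = { [F → . / S /], [F → . F d], [F → . d ;], [F → F . d], [S → F . F n] }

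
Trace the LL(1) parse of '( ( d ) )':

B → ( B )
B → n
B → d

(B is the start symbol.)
LL(1) parsing maintains a stack (initially the start symbol over $) and the input. At each step: if the stack top is a terminal, match it against the current input token; if it is a non-terminal N, replace it with the RHS of M[N, lookahead] (the unique production whose predict set contains the lookahead).

Stack is shown with the top on the left.

Stack      Input        Action
------------------------------
B $        ( ( d ) ) $  output B → ( B )
( B ) $    ( ( d ) ) $  match '('
B ) $      ( d ) ) $    output B → ( B )
( B ) ) $  ( d ) ) $    match '('
B ) ) $    d ) ) $      output B → d
d ) ) $    d ) ) $      match 'd'
) ) $      ) ) $        match ')'
) $        ) $          match ')'
$          $            accept

The string is accepted.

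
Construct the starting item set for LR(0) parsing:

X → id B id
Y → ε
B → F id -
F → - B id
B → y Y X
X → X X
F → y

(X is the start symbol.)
First, augment the grammar with X' → X
I₀ = CLOSURE({ [X' → . X] }):
  [X' → . X] has the dot before X: add [X → . id B id], [X → . X X]
No further items can be added.

I₀ = { [X → . X X], [X → . id B id], [X' → . X] }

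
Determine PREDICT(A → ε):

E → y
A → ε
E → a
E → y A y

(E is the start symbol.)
{ 'y' }

PREDICT(A → ε) = (FIRST(RHS) \ {ε}) ∪ (FOLLOW(A) if ε ∈ FIRST(RHS), i.e. RHS ⇒* ε)
The right-hand side is ε (FIRST(ε) = { ε }), so the predict set is FOLLOW(A) = { 'y' }
PREDICT(A → ε) = { 'y' }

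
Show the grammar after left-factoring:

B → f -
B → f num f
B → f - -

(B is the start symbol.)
B → f B'
B' → - B''
B'' → ε
B'' → -
B' → num f

Left-factoring transforms A → αβ₁ | αβ₂ into A → αA' and A' → β₁ | β₂
(α is the longest common prefix among the alternatives). Repeat until
no nonterminal has two alternatives with a common prefix.

Round 1: B has alternatives sharing prefix 'f'. Introduce B': B → f B'
  Add: B' → -
  Add: B' → num f
  Add: B' → - -

Round 2: B' has alternatives sharing prefix '-'. Introduce B'': B' → - B''
  Add: B'' → ε
  Add: B'' → -

No remaining common prefixes — done.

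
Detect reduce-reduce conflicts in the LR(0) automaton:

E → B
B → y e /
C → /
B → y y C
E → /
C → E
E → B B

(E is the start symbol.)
Yes — I7: [C → / .] vs [E → / .]

Augment with E' → E and build the canonical LR(0) collection (I0 = CLOSURE({[E' → . E]}), then GOTO on every symbol after a dot until no new states appear). It has 12 states:
  I0: { [B → . y e /], [B → . y y C], [E → . /], [E → . B B], [E → . B], [E' → . E] }  — shift
  I1: { [E → / .] }  — reduce
  I2: { [B → . y e /], [B → . y y C], [E → B . B], [E → B .] }  — shift, reduce
  I3: { [E' → E .] }  — accept
  I4: { [B → y . e /], [B → y . y C] }  — shift
  I5: { [B → y e . /] }  — shift
  I6: { [B → . y e /], [B → . y y C], [B → y y . C], [C → . /], [C → . E], [E → . /], [E → . B B], [E → . B] }  — shift
  I7: { [C → / .], [E → / .] }  — 2 reduces
  I8: { [B → y y C .] }  — reduce
  I9: { [C → E .] }  — reduce
  I10: { [B → y e / .] }  — reduce
  I11: { [E → B B .] }  — reduce

I7 contains complete items [C → / .], [E → / .] — reduce-reduce conflict.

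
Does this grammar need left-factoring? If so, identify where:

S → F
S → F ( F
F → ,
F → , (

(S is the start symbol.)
Left-factoring is needed when two productions for the same non-terminal
share a common prefix on the right-hand side.

Productions for S:
  S → F
  S → F ( F
Productions for F:
  F → ,
  F → , (

Found common prefix 'F' in productions for S
Found common prefix ',' in productions for F

Answer: Yes, S has productions with common prefix 'F'; F has productions with common prefix ','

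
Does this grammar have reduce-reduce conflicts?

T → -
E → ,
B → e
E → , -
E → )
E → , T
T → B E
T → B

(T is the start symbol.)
Augment with T' → T and build the canonical LR(0) collection (I0 = CLOSURE({[T' → . T]}), then GOTO on every symbol after a dot until no new states appear). It has 10 states:
  I0: { [B → . e], [T → . -], [T → . B E], [T → . B], [T' → . T] }  — shift
  I1: { [T → - .] }  — reduce
  I2: { [E → . )], [E → . , -], [E → . , T], [E → . ,], [T → B . E], [T → B .] }  — shift, reduce
  I3: { [T' → T .] }  — accept
  I4: { [B → e .] }  — reduce
  I5: { [E → ) .] }  — reduce
  I6: { [B → . e], [E → , . -], [E → , . T], [E → , .], [T → . -], [T → . B E], [T → . B] }  — shift, reduce
  I7: { [T → B E .] }  — reduce
  I8: { [E → , - .], [T → - .] }  — 2 reduces
  I9: { [E → , T .] }  — reduce

I8 contains complete items [E → , - .], [T → - .] — reduce-reduce conflict.

Answer: Yes — I8: [E → , - .] vs [T → - .]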